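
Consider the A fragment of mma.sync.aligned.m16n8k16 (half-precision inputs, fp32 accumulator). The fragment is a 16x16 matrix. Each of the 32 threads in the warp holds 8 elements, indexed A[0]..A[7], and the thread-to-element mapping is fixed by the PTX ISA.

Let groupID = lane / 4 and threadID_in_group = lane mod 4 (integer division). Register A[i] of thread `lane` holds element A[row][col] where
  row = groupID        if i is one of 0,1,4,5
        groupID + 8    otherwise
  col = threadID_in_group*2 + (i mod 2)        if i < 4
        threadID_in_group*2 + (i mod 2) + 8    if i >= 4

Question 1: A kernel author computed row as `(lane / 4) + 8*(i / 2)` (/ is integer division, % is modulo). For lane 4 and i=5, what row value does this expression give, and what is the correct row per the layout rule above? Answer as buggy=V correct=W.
buggy=17 correct=1

`(lane / 4) + 8*(i / 2)`[4,5]->17
4: g=1,t=0
[5] (1+0,0*2+1+8) = (1,9)
row: 17 vs 1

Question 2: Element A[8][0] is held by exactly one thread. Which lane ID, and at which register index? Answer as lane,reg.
r=8⇒gr=0,Rb=1  c=0⇒Cb=0,th=0,odd=0
L=0*4+0=0  i=0*4+1*2+0=2

0,2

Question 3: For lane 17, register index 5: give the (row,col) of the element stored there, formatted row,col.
4,11

lane 17->17/4=4, 17 mod 4=1
i=5  r:4+0->4  c:2·1+1+8->11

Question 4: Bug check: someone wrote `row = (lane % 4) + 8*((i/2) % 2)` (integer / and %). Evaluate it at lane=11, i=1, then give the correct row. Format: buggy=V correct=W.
`(lane % 4) + 8*((i/2) % 2)`[11,1]=>3
11: grp=2,tig=3
[1] (2+0,3*2+1+0) = (2,7)
row: 3 vs 2

buggy=3 correct=2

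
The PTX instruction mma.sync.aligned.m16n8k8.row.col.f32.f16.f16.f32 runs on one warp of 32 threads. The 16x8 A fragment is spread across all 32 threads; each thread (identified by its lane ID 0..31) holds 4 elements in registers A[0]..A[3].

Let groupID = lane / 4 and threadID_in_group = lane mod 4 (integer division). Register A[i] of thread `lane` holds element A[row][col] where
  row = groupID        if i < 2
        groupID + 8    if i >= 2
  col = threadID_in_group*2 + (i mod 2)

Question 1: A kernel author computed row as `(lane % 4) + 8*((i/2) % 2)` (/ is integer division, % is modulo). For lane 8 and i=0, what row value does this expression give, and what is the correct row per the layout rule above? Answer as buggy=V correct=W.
`(lane % 4) + 8*((i/2) % 2)`[8,0]->0
lane 8->8/4=2, 8 mod 4=0
i=0  r:2+0->2  c:2·0+0->0
row: 0 vs 2

buggy=0 correct=2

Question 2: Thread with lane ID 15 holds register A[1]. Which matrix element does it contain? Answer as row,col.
L=15=>grp=15>>2=3, tig=15&3=3
[1]=>row 3+0=3  col 3·2+1=7

3,7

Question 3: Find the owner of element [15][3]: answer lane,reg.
29,3

r:15=>grp=7,rB=1  c:3=>tig=1,lo=1
L=7*4+1=29  i=1*2+1=3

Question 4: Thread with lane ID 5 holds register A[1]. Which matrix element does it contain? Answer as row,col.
5: gid=1,tid=1
[1] (1+0,1*2+1) = (1,3)

1,3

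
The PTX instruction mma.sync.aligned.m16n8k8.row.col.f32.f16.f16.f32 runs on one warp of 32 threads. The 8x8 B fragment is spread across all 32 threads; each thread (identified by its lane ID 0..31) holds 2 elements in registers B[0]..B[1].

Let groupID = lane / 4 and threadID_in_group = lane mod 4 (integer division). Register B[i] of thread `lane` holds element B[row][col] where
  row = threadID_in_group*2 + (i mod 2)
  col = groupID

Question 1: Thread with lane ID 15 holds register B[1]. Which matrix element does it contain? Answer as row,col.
lane 15->15/4=3, 15 mod 4=3
i=1  r:2·3+1->7  c:3

7,3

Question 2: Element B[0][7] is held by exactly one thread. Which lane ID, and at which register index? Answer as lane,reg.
28,0

c=7⇒gr=7  r=0⇒th=0,odd=0
L=7*4+0=28  i=0=0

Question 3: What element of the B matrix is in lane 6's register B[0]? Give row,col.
4,1

6: gid=1,tid=2
[0] (2*2+0,1) = (4,1)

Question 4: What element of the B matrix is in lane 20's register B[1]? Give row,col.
1,5

20: grp=5,tig=0
[1] (0*2+1,5) = (1,5)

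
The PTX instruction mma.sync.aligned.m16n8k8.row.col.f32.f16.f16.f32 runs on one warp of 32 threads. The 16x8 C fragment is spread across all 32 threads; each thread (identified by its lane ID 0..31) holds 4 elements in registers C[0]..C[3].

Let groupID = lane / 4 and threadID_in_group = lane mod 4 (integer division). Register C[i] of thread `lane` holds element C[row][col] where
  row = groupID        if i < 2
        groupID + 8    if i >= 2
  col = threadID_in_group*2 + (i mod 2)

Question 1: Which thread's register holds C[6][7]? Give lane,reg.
27,1

r=6⇒gr=6,Rb=0  c=7⇒th=3,odd=1
L=6*4+3=27  i=0*2+1=1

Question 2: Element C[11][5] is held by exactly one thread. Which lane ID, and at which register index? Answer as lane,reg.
14,3

r=11⇒gr=3,Rb=1  c=5⇒th=2,odd=1
L=3*4+2=14  i=1*2+1=3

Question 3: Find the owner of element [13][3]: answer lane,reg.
21,3

r=13⇒gr=5,Rb=1  c=3⇒th=1,odd=1
L=5*4+1=21  i=1*2+1=3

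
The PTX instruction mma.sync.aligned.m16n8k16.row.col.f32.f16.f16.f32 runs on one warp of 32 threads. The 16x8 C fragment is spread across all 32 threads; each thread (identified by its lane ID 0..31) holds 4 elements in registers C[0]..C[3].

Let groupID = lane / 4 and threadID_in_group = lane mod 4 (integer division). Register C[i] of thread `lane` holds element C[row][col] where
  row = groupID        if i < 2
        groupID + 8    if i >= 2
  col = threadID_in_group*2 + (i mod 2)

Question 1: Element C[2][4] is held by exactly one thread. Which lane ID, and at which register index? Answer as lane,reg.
10,0

r=2->g=2,rb=0  c=4->t=2,b0=0
L=2*4+2=10  i=0*2+0=0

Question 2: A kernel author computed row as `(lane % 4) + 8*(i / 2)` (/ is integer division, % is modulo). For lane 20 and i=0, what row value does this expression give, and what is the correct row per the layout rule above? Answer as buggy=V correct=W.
buggy=0 correct=5

`(lane % 4) + 8*(i / 2)`[20,0]=>0
lane 20: grp=5 (20/4), tig=0 (20%4)
i=0: r=5+0=5, c=0*2+0=0
row: 0 vs 5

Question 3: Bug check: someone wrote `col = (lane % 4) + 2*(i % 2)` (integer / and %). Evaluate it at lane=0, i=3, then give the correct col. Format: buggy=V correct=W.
buggy=2 correct=1

`(lane % 4) + 2*(i % 2)`[0,3]->2
lane 0->0/4=0, 0 mod 4=0
i=3  r:0+8->8  c:2·0+1->1
col: 2 vs 1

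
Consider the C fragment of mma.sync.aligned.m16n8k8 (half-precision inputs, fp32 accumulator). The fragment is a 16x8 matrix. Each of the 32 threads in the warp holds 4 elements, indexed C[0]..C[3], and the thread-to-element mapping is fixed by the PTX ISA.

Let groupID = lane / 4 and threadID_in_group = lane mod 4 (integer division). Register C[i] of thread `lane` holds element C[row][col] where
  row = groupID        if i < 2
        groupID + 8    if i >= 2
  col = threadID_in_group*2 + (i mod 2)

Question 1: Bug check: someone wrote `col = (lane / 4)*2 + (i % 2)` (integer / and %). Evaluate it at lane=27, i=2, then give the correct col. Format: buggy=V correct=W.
`(lane / 4)*2 + (i % 2)`[27,2]=>12
27: grp=6,tig=3
[2] (6+8,3*2+0) = (14,6)
col: 12 vs 6

buggy=12 correct=6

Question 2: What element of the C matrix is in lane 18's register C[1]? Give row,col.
4,5

lane 18=>18/4=4, 18 mod 4=2
i=1  r:4+0=>4  c:2·2+1=>5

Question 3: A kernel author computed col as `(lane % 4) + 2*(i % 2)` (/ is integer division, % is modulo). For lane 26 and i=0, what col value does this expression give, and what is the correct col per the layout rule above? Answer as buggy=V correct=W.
buggy=2 correct=4

`(lane % 4) + 2*(i % 2)`[26,0]->2
26: gid=6,tid=2
[0] (6+0,2*2+0) = (6,4)
col: 2 vs 4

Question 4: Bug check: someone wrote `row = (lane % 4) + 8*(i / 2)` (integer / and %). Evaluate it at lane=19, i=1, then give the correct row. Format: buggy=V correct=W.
buggy=3 correct=4

`(lane % 4) + 8*(i / 2)`[19,1]⇒3
L=19⇒gr=19>>2=4, th=19&3=3
[1]⇒row 4+0=4  col 3·2+1=7
row: 3 vs 4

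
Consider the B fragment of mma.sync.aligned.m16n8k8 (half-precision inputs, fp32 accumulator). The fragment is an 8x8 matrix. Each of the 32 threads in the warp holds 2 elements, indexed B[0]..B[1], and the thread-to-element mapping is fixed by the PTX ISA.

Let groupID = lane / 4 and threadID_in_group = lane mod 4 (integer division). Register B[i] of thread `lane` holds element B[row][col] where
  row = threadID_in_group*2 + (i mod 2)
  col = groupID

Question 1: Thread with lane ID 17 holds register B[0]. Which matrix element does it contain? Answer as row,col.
L=17->g=17>>2=4, t=17&3=1
[0]->row 1·2+0=2  col g=4

2,4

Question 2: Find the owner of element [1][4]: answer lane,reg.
16,1

c=4⇒gr=4  r=1⇒th=0,odd=1
L=4*4+0=16  i=1=1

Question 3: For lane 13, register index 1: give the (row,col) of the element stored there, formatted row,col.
L=13->g=13>>2=3, t=13&3=1
[1]->row 1·2+1=3  col g=3

3,3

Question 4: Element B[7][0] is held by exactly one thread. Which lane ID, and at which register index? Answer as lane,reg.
c:0=>grp=0  r:7=>tig=3,lo=1
L=0*4+3=3  i=1=1

3,1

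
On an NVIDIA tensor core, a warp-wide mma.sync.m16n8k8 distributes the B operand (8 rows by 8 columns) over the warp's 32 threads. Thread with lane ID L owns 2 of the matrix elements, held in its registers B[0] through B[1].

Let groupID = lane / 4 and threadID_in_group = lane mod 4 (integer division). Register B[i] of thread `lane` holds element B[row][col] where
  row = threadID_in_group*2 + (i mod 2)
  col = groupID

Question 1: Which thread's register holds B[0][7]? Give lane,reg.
28,0

c=7->g=7  r=0->t=0,b0=0
L=7*4+0=28  i=0=0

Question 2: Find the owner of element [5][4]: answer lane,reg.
18,1

c:4=>grp=4  r:5=>tig=2,lo=1
L=4*4+2=18  i=1=1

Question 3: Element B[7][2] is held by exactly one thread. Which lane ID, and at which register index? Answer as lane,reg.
c: 2->gid=2  r: 7->tid=3,i&1=1
L=2*4+3=11  i=1=1

11,1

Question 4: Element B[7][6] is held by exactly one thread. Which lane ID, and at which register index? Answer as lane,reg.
c=6⇒gr=6  r=7⇒th=3,odd=1
L=6*4+3=27  i=1=1

27,1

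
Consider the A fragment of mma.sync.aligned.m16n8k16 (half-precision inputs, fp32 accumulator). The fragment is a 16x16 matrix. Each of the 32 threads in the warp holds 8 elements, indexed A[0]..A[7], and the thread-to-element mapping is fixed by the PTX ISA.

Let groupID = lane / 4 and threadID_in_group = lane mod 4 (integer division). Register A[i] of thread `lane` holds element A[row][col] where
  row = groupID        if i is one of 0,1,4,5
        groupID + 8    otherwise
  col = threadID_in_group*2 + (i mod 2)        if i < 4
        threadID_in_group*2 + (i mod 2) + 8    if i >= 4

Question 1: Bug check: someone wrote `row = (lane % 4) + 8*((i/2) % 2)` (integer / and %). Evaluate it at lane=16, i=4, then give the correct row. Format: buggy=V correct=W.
buggy=0 correct=4

`(lane % 4) + 8*((i/2) % 2)`[16,4]->0
lane 16: g=4 (16/4), t=0 (16%4)
i=4: r=4+0=4, c=0*2+0+8=8
row: 0 vs 4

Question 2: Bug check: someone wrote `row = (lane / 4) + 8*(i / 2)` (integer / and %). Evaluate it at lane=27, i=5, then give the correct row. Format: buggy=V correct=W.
`(lane / 4) + 8*(i / 2)`[27,5]->22
lane 27->27/4=6, 27 mod 4=3
i=5  r:6+0->6  c:2·3+1+8->15
row: 22 vs 6

buggy=22 correct=6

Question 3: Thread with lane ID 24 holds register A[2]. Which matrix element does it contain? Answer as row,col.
lane 24->24/4=6, 24 mod 4=0
i=2  r:6+8->14  c:2·0+0+0->0

14,0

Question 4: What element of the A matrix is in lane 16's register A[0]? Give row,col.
lane 16⇒16/4=4, 16 mod 4=0
i=0  r:4+0⇒4  c:2·0+0+0⇒0

4,0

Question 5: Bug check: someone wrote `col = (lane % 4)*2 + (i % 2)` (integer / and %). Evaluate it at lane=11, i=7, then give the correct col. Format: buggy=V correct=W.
`(lane % 4)*2 + (i % 2)`[11,7]⇒7
11: gr=2,th=3
[7] (2+8,3*2+1+8) = (10,15)
col: 7 vs 15

buggy=7 correct=15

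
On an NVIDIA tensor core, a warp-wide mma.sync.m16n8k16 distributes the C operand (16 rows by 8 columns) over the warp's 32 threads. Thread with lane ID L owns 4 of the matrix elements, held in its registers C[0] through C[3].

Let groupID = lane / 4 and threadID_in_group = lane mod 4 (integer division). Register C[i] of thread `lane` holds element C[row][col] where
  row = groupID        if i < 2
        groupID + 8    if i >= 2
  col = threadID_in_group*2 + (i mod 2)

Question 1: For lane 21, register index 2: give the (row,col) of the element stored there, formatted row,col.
L=21⇒gr=21>>2=5, th=21&3=1
[2]⇒row 5+8=13  col 1·2+0=2

13,2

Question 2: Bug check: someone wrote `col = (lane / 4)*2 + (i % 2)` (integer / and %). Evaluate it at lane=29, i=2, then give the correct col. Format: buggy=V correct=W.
buggy=14 correct=2

`(lane / 4)*2 + (i % 2)`[29,2]->14
lane 29: g=7 (29/4), t=1 (29%4)
i=2: r=7+8=15, c=1*2+0=2
col: 14 vs 2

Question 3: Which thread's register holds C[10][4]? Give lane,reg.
10,2

r=10→G=2,rhi=1  c=4→T=2,p=0
L=2*4+2=10  i=1*2+0=2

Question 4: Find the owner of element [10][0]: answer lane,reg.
r=10->g=2,rb=1  c=0->t=0,b0=0
L=2*4+0=8  i=1*2+0=2

8,2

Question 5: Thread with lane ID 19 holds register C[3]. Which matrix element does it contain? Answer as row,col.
12,7

L=19->gid=19>>2=4, tid=19&3=3
[3]->row 4+8=12  col 3·2+1=7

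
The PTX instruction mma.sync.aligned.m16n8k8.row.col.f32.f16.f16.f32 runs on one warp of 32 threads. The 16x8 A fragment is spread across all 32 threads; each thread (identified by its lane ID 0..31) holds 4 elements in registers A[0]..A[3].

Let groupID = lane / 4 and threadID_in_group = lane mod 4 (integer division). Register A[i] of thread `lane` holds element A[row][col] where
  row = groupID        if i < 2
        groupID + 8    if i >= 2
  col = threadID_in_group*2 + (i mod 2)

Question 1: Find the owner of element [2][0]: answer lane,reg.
r:2=>grp=2,rB=0  c:0=>tig=0,lo=0
L=2*4+0=8  i=0*2+0=0

8,0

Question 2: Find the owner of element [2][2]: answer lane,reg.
9,0

r=2⇒gr=2,Rb=0  c=2⇒th=1,odd=0
L=2*4+1=9  i=0*2+0=0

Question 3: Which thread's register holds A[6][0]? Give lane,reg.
r=6->g=6,rb=0  c=0->t=0,b0=0
L=6*4+0=24  i=0*2+0=0

24,0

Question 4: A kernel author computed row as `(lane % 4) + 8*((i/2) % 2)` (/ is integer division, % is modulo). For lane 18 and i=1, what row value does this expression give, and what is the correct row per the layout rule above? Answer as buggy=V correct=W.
`(lane % 4) + 8*((i/2) % 2)`[18,1]→2
L=18→G=18>>2=4, T=18&3=2
[1]→row 4+0=4  col 2·2+1=5
row: 2 vs 4

buggy=2 correct=4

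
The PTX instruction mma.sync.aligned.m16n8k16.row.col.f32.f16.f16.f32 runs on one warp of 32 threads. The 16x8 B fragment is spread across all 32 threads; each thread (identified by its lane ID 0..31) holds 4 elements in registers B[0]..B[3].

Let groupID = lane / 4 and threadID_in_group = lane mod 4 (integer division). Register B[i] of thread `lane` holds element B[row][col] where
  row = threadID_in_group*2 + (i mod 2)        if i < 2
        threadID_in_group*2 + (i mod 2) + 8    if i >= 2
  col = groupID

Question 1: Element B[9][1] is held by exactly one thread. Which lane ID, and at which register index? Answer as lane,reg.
4,3

c:1=>grp=1  r:9=>rB=1,tig=0,lo=1
L=1*4+0=4  i=1*2+1=3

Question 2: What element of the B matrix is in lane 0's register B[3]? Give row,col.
0: G=0,T=0
[3] (0*2+1+8,0) = (9,0)

9,0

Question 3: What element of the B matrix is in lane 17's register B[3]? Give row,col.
L=17⇒gr=17>>2=4, th=17&3=1
[3]⇒row 1·2+1+8=11  col gr=4

11,4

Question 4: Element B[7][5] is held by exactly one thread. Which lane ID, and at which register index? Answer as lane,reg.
c=5→G=5  r=7→rhi=0,T=3,p=1
L=5*4+3=23  i=0*2+1=1

23,1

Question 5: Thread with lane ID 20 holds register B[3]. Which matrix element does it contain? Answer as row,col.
9,5

L=20->g=20>>2=5, t=20&3=0
[3]->row 0·2+1+8=9  col g=5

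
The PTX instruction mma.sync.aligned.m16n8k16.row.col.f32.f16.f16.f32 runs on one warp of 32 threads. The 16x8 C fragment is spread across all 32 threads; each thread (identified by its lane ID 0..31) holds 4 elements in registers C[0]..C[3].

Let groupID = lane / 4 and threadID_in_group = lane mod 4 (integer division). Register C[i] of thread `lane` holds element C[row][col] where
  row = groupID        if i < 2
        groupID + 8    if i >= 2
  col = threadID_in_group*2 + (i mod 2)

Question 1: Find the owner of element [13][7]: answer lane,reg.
r=13→G=5,rhi=1  c=7→T=3,p=1
L=5*4+3=23  i=1*2+1=3

23,3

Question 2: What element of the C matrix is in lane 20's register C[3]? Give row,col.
13,1

lane 20: gid=5 (20/4), tid=0 (20%4)
i=3: r=5+8=13, c=0*2+1=1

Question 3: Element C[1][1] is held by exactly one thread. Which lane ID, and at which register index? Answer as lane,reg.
r:1=>grp=1,rB=0  c:1=>tig=0,lo=1
L=1*4+0=4  i=0*2+1=1

4,1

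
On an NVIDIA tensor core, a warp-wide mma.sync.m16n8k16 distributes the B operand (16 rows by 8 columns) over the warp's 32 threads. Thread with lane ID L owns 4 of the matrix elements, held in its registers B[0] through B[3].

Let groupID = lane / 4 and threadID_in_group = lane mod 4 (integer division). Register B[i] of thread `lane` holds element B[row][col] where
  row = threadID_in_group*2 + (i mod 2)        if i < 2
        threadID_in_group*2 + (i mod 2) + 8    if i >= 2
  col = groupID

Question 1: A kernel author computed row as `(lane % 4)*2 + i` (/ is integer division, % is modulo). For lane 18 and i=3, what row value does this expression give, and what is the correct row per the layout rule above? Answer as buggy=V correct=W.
buggy=7 correct=13

`(lane % 4)*2 + i`[18,3]->7
L=18->gid=18>>2=4, tid=18&3=2
[3]->row 2·2+1+8=13  col gid=4
row: 7 vs 13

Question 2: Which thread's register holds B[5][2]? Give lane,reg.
10,1

c=2⇒gr=2  r=5⇒Rb=0,th=2,odd=1
L=2*4+2=10  i=0*2+1=1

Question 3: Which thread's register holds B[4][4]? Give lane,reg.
c=4⇒gr=4  r=4⇒Rb=0,th=2,odd=0
L=4*4+2=18  i=0*2+0=0

18,0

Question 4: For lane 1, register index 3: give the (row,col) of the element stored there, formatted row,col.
11,0

lane 1⇒1/4=0, 1 mod 4=1
i=3  r:2·1+1+8⇒11  c:0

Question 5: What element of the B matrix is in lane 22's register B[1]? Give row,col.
5,5

L=22->gid=22>>2=5, tid=22&3=2
[1]->row 2·2+1+0=5  col gid=5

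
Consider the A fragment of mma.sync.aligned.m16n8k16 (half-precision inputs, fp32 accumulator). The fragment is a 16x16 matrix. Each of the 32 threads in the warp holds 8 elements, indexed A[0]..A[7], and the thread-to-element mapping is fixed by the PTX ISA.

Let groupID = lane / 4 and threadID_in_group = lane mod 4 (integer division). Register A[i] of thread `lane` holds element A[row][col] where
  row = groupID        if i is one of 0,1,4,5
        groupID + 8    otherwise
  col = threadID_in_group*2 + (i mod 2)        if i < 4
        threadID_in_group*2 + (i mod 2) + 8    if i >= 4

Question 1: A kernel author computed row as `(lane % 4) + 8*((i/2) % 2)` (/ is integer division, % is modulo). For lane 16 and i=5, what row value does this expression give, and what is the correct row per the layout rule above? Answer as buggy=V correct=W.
`(lane % 4) + 8*((i/2) % 2)`[16,5]->0
L=16->gid=16>>2=4, tid=16&3=0
[5]->row 4+0=4  col 0·2+1+8=9
row: 0 vs 4

buggy=0 correct=4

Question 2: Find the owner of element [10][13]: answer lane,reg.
r=10⇒gr=2,Rb=1  c=13⇒Cb=1,th=2,odd=1
L=2*4+2=10  i=1*4+1*2+1=7

10,7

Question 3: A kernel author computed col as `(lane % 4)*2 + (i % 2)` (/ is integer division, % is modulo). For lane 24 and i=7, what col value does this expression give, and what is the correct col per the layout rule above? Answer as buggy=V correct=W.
buggy=1 correct=9

`(lane % 4)*2 + (i % 2)`[24,7]->1
L=24->g=24>>2=6, t=24&3=0
[7]->row 6+8=14  col 0·2+1+8=9
col: 1 vs 9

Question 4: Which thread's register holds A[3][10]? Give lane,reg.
13,4

r:3=>grp=3,rB=0  c:10=>cB=1,tig=1,lo=0
L=3*4+1=13  i=1*4+0*2+0=4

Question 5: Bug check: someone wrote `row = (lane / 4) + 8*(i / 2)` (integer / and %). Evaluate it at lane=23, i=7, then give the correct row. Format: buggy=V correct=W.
buggy=29 correct=13

`(lane / 4) + 8*(i / 2)`[23,7]⇒29
lane 23: gr=5 (23/4), th=3 (23%4)
i=7: r=5+8=13, c=3*2+1+8=15
row: 29 vs 13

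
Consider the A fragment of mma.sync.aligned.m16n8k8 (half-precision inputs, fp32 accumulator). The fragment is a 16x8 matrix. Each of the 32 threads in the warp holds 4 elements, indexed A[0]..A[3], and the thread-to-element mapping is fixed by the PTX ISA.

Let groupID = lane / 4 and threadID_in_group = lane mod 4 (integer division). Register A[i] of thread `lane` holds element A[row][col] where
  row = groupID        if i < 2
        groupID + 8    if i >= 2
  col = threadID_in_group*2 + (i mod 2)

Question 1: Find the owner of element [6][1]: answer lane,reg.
24,1

r=6⇒gr=6,Rb=0  c=1⇒th=0,odd=1
L=6*4+0=24  i=0*2+1=1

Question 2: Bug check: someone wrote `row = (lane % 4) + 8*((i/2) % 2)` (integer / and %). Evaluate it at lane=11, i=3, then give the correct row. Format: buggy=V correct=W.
buggy=11 correct=10

`(lane % 4) + 8*((i/2) % 2)`[11,3]→11
L=11→G=11>>2=2, T=11&3=3
[3]→row 2+8=10  col 3·2+1=7
row: 11 vs 10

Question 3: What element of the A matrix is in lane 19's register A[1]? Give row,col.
lane 19: gr=4 (19/4), th=3 (19%4)
i=1: r=4+0=4, c=3*2+1=7

4,7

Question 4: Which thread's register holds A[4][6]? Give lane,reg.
19,0

r=4⇒gr=4,Rb=0  c=6⇒th=3,odd=0
L=4*4+3=19  i=0*2+0=0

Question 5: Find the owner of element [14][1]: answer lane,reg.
r=14⇒gr=6,Rb=1  c=1⇒th=0,odd=1
L=6*4+0=24  i=1*2+1=3

24,3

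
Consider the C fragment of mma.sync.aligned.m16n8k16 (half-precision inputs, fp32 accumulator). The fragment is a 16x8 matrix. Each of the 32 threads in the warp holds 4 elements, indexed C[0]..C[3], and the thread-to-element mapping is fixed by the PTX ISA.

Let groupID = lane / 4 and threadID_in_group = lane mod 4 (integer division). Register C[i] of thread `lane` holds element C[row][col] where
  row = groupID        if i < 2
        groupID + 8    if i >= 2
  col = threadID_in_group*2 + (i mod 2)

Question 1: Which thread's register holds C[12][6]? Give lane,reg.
19,2

r=12→G=4,rhi=1  c=6→T=3,p=0
L=4*4+3=19  i=1*2+0=2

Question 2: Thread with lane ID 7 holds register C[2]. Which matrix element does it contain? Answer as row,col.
L=7->gid=7>>2=1, tid=7&3=3
[2]->row 1+8=9  col 3·2+0=6

9,6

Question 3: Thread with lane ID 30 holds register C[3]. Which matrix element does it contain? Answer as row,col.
15,5

lane 30⇒30/4=7, 30 mod 4=2
i=3  r:7+8⇒15  c:2·2+1⇒5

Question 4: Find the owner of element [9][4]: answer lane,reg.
r=9→G=1,rhi=1  c=4→T=2,p=0
L=1*4+2=6  i=1*2+0=2

6,2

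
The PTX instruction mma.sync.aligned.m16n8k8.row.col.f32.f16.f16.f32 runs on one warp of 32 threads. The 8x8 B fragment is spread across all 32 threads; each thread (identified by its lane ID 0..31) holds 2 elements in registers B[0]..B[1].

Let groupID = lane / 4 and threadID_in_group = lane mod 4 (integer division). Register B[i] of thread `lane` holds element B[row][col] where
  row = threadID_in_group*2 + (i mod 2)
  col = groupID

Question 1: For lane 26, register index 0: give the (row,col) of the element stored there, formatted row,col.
26: gid=6,tid=2
[0] (2*2+0,6) = (4,6)

4,6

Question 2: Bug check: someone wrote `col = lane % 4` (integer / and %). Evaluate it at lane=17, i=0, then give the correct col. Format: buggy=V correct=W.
`lane % 4`[17,0]=>1
lane 17: grp=4 (17/4), tig=1 (17%4)
i=0: r=1*2+0=2, c=grp=4
col: 1 vs 4

buggy=1 correct=4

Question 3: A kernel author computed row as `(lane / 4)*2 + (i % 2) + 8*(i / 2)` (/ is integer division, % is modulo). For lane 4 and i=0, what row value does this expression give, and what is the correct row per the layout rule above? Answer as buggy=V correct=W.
buggy=2 correct=0

`(lane / 4)*2 + (i % 2) + 8*(i / 2)`[4,0]⇒2
L=4⇒gr=4>>2=1, th=4&3=0
[0]⇒row 0·2+0=0  col gr=1
row: 2 vs 0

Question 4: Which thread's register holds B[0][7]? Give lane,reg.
c=7->g=7  r=0->t=0,b0=0
L=7*4+0=28  i=0=0

28,0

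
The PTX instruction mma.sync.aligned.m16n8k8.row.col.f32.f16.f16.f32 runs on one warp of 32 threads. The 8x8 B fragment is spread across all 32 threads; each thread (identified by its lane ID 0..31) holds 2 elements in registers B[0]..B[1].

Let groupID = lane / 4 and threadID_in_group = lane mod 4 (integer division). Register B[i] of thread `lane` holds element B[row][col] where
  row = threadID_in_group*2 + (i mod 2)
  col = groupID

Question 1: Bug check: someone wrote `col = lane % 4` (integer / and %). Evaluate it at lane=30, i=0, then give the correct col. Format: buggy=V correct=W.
buggy=2 correct=7

`lane % 4`[30,0]=>2
L=30=>grp=30>>2=7, tig=30&3=2
[0]=>row 2·2+0=4  col grp=7
col: 2 vs 7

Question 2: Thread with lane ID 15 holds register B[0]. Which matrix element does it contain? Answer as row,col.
lane 15⇒15/4=3, 15 mod 4=3
i=0  r:2·3+0⇒6  c:3

6,3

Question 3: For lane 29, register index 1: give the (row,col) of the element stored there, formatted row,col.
lane 29->29/4=7, 29 mod 4=1
i=1  r:2·1+1->3  c:7

3,7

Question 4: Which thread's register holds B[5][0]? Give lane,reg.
2,1

c=0->g=0  r=5->t=2,b0=1
L=0*4+2=2  i=1=1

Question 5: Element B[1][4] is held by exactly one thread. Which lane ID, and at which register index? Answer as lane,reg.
16,1

c: 4->gid=4  r: 1->tid=0,i&1=1
L=4*4+0=16  i=1=1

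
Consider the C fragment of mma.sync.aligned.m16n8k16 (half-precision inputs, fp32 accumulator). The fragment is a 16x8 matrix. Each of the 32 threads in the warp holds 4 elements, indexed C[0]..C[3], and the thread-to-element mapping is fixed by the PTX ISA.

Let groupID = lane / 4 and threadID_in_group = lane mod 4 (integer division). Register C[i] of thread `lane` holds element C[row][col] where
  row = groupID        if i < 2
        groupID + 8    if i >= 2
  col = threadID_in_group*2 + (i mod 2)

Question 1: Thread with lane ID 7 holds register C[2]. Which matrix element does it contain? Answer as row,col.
lane 7->7/4=1, 7 mod 4=3
i=2  r:1+8->9  c:2·3+0->6

9,6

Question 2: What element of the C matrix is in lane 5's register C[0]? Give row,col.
1,2

L=5->g=5>>2=1, t=5&3=1
[0]->row 1+0=1  col 1·2+0=2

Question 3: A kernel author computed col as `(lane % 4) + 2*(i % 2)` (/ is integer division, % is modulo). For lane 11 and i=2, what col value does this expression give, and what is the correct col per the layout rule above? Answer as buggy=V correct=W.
buggy=3 correct=6

`(lane % 4) + 2*(i % 2)`[11,2]->3
L=11->gid=11>>2=2, tid=11&3=3
[2]->row 2+8=10  col 3·2+0=6
col: 3 vs 6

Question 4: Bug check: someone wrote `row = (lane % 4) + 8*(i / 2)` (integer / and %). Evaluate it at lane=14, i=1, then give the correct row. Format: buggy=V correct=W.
`(lane % 4) + 8*(i / 2)`[14,1]→2
L=14→G=14>>2=3, T=14&3=2
[1]→row 3+0=3  col 2·2+1=5
row: 2 vs 3

buggy=2 correct=3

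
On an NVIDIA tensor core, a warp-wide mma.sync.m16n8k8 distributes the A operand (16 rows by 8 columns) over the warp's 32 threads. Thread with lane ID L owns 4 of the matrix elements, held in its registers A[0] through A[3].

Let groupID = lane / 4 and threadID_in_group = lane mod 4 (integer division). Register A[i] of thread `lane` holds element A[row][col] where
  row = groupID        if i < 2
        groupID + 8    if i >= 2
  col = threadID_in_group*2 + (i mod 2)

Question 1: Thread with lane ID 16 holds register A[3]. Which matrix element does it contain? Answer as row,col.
16: grp=4,tig=0
[3] (4+8,0*2+1) = (12,1)

12,1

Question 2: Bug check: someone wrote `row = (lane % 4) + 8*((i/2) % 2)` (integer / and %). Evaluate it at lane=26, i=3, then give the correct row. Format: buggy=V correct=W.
`(lane % 4) + 8*((i/2) % 2)`[26,3]→10
lane 26→26/4=6, 26 mod 4=2
i=3  r:6+8→14  c:2·2+1→5
row: 10 vs 14

buggy=10 correct=14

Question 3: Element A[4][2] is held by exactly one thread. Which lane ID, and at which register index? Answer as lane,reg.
r=4->g=4,rb=0  c=2->t=1,b0=0
L=4*4+1=17  i=0*2+0=0

17,0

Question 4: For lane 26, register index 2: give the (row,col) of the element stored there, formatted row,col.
L=26->gid=26>>2=6, tid=26&3=2
[2]->row 6+8=14  col 2·2+0=4

14,4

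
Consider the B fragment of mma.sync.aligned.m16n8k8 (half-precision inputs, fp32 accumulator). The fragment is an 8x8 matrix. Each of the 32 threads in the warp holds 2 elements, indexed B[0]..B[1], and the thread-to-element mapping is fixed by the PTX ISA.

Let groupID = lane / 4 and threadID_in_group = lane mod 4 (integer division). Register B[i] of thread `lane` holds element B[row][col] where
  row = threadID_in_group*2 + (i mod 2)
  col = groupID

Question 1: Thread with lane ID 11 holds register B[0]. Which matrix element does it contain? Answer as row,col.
L=11=>grp=11>>2=2, tig=11&3=3
[0]=>row 3·2+0=6  col grp=2

6,2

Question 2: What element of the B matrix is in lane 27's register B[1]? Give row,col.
lane 27: gid=6 (27/4), tid=3 (27%4)
i=1: r=3*2+1=7, c=gid=6

7,6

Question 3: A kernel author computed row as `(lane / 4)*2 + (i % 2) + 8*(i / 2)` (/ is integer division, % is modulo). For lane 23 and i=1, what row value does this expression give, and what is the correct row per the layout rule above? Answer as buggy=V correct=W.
buggy=11 correct=7

`(lane / 4)*2 + (i % 2) + 8*(i / 2)`[23,1]⇒11
L=23⇒gr=23>>2=5, th=23&3=3
[1]⇒row 3·2+1=7  col gr=5
row: 11 vs 7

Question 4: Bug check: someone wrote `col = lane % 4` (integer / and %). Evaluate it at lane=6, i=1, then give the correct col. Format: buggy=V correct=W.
buggy=2 correct=1

`lane % 4`[6,1]=>2
lane 6=>6/4=1, 6 mod 4=2
i=1  r:2·2+1=>5  c:1
col: 2 vs 1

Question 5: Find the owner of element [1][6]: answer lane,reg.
c=6->g=6  r=1->t=0,b0=1
L=6*4+0=24  i=1=1

24,1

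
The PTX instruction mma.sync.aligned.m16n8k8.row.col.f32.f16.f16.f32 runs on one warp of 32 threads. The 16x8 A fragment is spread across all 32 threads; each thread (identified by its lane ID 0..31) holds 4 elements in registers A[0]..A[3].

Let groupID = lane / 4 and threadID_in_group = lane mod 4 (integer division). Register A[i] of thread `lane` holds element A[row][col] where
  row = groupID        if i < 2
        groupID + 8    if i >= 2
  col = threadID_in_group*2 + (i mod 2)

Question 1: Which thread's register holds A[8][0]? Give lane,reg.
0,2

r: 8->gid=0,r8=1  c: 0->tid=0,i&1=0
L=0*4+0=0  i=1*2+0=2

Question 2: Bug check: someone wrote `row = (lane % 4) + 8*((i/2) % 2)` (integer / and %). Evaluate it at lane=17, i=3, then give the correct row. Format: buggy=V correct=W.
buggy=9 correct=12

`(lane % 4) + 8*((i/2) % 2)`[17,3]→9
lane 17: G=4 (17/4), T=1 (17%4)
i=3: r=4+8=12, c=1*2+1=3
row: 9 vs 12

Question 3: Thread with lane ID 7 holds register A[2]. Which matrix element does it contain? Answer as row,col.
9,6

lane 7: grp=1 (7/4), tig=3 (7%4)
i=2: r=1+8=9, c=3*2+0=6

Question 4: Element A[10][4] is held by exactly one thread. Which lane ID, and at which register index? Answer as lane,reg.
r: 10->gid=2,r8=1  c: 4->tid=2,i&1=0
L=2*4+2=10  i=1*2+0=2

10,2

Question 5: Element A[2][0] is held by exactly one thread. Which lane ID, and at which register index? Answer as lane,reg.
r: 2->gid=2,r8=0  c: 0->tid=0,i&1=0
L=2*4+0=8  i=0*2+0=0

8,0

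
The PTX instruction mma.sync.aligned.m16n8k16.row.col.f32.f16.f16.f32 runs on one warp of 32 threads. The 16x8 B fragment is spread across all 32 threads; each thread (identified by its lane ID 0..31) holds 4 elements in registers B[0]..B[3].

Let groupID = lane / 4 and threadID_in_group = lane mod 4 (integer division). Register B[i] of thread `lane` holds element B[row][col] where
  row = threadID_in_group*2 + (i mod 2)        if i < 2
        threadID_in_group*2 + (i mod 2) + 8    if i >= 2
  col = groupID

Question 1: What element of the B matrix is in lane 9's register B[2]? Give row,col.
9: gr=2,th=1
[2] (1*2+0+8,2) = (10,2)

10,2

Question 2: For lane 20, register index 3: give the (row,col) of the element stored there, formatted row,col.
20: gid=5,tid=0
[3] (0*2+1+8,5) = (9,5)

9,5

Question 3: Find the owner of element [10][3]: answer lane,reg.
c=3⇒gr=3  r=10⇒Rb=1,th=1,odd=0
L=3*4+1=13  i=1*2+0=2

13,2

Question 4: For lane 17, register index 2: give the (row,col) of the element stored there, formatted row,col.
lane 17: gr=4 (17/4), th=1 (17%4)
i=2: r=1*2+0+8=10, c=gr=4

10,4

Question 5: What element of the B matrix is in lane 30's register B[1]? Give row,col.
5,7

lane 30: gr=7 (30/4), th=2 (30%4)
i=1: r=2*2+1+0=5, c=gr=7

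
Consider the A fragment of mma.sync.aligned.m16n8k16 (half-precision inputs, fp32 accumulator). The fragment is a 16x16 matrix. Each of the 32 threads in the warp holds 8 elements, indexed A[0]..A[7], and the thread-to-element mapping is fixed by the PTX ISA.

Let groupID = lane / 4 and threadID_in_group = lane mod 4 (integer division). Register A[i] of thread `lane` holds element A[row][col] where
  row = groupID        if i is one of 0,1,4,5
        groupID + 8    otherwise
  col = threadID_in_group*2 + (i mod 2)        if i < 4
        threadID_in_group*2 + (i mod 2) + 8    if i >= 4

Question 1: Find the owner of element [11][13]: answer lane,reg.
14,7

r: 11->gid=3,r8=1  c: 13->c8=1,tid=2,i&1=1
L=3*4+2=14  i=1*4+1*2+1=7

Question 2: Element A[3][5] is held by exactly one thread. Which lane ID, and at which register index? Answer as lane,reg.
14,1

r=3→G=3,rhi=0  c=5→chi=0,T=2,p=1
L=3*4+2=14  i=0*4+0*2+1=1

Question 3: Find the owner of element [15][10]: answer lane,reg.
r=15⇒gr=7,Rb=1  c=10⇒Cb=1,th=1,odd=0
L=7*4+1=29  i=1*4+1*2+0=6

29,6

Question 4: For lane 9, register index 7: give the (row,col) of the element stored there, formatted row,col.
L=9⇒gr=9>>2=2, th=9&3=1
[7]⇒row 2+8=10  col 1·2+1+8=11

10,11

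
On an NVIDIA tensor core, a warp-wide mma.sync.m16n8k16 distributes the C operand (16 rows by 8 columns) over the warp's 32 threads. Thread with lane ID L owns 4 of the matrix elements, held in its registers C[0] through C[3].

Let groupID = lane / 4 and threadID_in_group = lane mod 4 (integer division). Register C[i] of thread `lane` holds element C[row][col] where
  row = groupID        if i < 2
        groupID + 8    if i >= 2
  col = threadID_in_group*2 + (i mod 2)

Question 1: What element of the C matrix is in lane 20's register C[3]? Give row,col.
13,1

L=20->gid=20>>2=5, tid=20&3=0
[3]->row 5+8=13  col 0·2+1=1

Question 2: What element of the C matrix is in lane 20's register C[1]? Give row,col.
lane 20: gr=5 (20/4), th=0 (20%4)
i=1: r=5+0=5, c=0*2+1=1

5,1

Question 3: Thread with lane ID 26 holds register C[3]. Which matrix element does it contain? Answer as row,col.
lane 26=>26/4=6, 26 mod 4=2
i=3  r:6+8=>14  c:2·2+1=>5

14,5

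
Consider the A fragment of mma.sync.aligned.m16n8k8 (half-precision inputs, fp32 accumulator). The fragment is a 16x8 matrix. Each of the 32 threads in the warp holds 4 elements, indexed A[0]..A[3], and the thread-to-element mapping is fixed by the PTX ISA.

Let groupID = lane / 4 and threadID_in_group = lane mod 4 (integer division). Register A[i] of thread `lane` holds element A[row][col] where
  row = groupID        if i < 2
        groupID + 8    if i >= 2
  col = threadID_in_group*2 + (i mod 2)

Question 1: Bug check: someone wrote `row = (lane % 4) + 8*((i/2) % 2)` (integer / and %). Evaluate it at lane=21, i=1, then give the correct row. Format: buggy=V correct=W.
`(lane % 4) + 8*((i/2) % 2)`[21,1]=>1
L=21=>grp=21>>2=5, tig=21&3=1
[1]=>row 5+0=5  col 1·2+1=3
row: 1 vs 5

buggy=1 correct=5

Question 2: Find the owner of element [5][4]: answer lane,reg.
r: 5->gid=5,r8=0  c: 4->tid=2,i&1=0
L=5*4+2=22  i=0*2+0=0

22,0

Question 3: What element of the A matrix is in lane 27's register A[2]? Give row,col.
27: G=6,T=3
[2] (6+8,3*2+0) = (14,6)

14,6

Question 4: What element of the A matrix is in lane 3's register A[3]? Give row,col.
8,7

3: g=0,t=3
[3] (0+8,3*2+1) = (8,7)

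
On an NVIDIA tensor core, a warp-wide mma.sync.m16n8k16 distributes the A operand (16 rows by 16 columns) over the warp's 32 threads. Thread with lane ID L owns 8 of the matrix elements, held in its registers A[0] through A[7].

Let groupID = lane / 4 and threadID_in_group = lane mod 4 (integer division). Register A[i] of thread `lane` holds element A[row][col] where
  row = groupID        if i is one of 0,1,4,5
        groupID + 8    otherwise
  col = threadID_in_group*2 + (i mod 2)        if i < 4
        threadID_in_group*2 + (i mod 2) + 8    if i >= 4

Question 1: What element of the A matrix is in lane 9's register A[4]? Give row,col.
9: G=2,T=1
[4] (2+0,1*2+0+8) = (2,10)

2,10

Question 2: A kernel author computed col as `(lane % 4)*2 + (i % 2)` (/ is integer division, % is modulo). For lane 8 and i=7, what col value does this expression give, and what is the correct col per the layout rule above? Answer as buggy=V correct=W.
`(lane % 4)*2 + (i % 2)`[8,7]→1
8: G=2,T=0
[7] (2+8,0*2+1+8) = (10,9)
col: 1 vs 9

buggy=1 correct=9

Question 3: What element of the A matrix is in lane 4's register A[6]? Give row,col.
lane 4: gr=1 (4/4), th=0 (4%4)
i=6: r=1+8=9, c=0*2+0+8=8

9,8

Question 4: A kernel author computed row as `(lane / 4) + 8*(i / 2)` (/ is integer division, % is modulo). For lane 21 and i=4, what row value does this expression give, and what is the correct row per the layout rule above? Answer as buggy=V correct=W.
buggy=21 correct=5

`(lane / 4) + 8*(i / 2)`[21,4]->21
L=21->gid=21>>2=5, tid=21&3=1
[4]->row 5+0=5  col 1·2+0+8=10
row: 21 vs 5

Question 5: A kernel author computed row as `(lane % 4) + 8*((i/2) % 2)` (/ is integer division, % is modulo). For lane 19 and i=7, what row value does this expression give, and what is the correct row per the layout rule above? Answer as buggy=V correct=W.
`(lane % 4) + 8*((i/2) % 2)`[19,7]=>11
L=19=>grp=19>>2=4, tig=19&3=3
[7]=>row 4+8=12  col 3·2+1+8=15
row: 11 vs 12

buggy=11 correct=12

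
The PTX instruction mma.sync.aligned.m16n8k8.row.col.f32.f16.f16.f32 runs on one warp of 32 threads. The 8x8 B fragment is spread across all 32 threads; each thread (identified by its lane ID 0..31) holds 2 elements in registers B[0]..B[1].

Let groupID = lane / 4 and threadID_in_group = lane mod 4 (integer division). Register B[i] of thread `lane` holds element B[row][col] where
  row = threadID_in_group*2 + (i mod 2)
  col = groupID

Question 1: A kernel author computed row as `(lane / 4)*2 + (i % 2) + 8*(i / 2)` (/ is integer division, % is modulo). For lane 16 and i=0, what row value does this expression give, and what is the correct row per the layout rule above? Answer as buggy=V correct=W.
buggy=8 correct=0

`(lane / 4)*2 + (i % 2) + 8*(i / 2)`[16,0]->8
L=16->gid=16>>2=4, tid=16&3=0
[0]->row 0·2+0=0  col gid=4
row: 8 vs 0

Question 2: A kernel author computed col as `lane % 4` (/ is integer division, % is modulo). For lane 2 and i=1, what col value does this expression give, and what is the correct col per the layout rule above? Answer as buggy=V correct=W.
`lane % 4`[2,1]=>2
L=2=>grp=2>>2=0, tig=2&3=2
[1]=>row 2·2+1=5  col grp=0
col: 2 vs 0

buggy=2 correct=0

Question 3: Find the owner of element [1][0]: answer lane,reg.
0,1

c:0=>grp=0  r:1=>tig=0,lo=1
L=0*4+0=0  i=1=1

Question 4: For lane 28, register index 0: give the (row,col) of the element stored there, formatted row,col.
0,7

lane 28: gr=7 (28/4), th=0 (28%4)
i=0: r=0*2+0=0, c=gr=7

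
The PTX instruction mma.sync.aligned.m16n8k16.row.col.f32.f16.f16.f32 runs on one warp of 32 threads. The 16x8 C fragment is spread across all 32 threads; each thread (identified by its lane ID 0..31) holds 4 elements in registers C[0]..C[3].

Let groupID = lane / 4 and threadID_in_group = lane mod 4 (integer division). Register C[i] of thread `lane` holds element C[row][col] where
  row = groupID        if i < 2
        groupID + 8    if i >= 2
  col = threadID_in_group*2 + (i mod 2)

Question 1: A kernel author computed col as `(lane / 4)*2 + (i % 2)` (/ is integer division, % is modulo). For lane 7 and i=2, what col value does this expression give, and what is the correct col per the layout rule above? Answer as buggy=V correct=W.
`(lane / 4)*2 + (i % 2)`[7,2]→2
7: G=1,T=3
[2] (1+8,3*2+0) = (9,6)
col: 2 vs 6

buggy=2 correct=6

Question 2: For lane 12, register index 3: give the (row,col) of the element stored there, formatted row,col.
12: G=3,T=0
[3] (3+8,0*2+1) = (11,1)

11,1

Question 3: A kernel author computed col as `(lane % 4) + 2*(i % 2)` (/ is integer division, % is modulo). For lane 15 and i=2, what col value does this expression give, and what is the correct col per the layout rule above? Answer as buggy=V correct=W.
`(lane % 4) + 2*(i % 2)`[15,2]->3
15: gid=3,tid=3
[2] (3+8,3*2+0) = (11,6)
col: 3 vs 6

buggy=3 correct=6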